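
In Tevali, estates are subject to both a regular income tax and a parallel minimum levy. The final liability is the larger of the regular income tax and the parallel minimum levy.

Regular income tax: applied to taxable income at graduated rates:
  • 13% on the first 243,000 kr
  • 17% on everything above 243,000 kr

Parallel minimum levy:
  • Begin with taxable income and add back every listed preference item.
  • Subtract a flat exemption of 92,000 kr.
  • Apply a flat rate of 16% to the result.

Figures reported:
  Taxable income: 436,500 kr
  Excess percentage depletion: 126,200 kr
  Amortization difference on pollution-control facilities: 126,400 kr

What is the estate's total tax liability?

Parallel minimum levy:
  Adjusted income: 436,500 kr + 126,200 kr + 126,400 kr = 689,100 kr
  Less exemption 92,000 kr → base 597,100 kr
  597,100 kr × 16% = 95,536 kr

Regular income tax:
  243,000 kr × 13% = 31,590 kr
  193,500 kr × 17% = 32,895 kr
  → 64,485 kr

95,536 kr > 64,485 kr, so the parallel minimum levy is the binding amount.

95,536 kr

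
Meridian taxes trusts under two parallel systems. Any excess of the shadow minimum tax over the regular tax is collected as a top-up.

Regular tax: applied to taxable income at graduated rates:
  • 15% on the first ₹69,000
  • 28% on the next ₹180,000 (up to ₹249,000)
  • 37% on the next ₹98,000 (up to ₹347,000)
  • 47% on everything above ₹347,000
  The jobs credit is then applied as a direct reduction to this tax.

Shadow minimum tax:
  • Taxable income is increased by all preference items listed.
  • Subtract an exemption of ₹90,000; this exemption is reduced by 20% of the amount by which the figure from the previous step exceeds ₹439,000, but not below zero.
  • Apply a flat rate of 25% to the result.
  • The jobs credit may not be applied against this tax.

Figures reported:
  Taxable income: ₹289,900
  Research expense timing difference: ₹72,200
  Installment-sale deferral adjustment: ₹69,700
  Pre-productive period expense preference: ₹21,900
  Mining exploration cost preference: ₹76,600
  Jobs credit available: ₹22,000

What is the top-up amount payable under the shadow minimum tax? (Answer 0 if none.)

₹60,757

Regular tax:
  ₹69,000 × 15% = ₹10,350
  ₹180,000 × 28% = ₹50,400
  ₹40,900 × 37% = ₹15,133
  → ₹75,883
  Less jobs credit ₹22,000 → ₹53,883

Shadow minimum tax:
  Adjusted income: ₹289,900 + ₹72,200 + ₹69,700 + ₹21,900 + ₹76,600 = ₹530,300
  Exemption: ₹90,000 − 20% × (₹530,300 − ₹439,000) = ₹90,000 − ₹18,260 = ₹71,740
  Base: ₹530,300 − ₹71,740 = ₹458,560
  ₹458,560 × 25% = ₹114,640

Excess of shadow minimum tax over regular tax: ₹114,640 − ₹53,883 = ₹60,757.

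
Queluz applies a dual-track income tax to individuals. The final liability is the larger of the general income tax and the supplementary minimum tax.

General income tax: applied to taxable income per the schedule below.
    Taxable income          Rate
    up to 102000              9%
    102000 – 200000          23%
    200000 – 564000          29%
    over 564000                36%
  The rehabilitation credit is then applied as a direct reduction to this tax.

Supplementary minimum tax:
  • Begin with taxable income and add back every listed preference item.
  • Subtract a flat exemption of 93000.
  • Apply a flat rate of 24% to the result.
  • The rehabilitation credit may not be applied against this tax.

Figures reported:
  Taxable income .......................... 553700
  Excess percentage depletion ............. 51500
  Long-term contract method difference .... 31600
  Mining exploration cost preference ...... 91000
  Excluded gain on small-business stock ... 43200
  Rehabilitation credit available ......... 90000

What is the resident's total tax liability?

162720

Supplementary minimum tax:
  Adjusted income: 553700 + 51500 + 31600 + 91000 + 43200 = 771000
  Less exemption 93000 → base 678000
  678000 × 24% = 162720

General income tax:
  102000 × 9% = 9180
  98000 × 23% = 22540
  353700 × 29% = 102573
  → 134293
  Less rehabilitation credit 90000 → 44293

162720 > 44293, so the supplementary minimum tax is the binding amount.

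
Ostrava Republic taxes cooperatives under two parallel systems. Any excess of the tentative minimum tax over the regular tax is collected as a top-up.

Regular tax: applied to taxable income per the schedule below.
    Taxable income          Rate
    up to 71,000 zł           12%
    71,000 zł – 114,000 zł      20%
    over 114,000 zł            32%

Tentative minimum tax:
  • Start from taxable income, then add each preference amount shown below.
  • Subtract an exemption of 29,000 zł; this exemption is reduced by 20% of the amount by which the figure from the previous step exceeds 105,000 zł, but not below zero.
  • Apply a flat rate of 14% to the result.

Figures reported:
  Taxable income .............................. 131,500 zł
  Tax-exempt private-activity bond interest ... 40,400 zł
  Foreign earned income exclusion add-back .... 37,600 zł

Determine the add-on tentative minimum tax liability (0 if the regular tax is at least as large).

Tentative minimum tax:
  Adjusted income: 131,500 zł + 40,400 zł + 37,600 zł = 209,500 zł
  Exemption: 29,000 zł − 20% × (209,500 zł − 105,000 zł) = 29,000 zł − 20,900 zł = 8,100 zł
  Base: 209,500 zł − 8,100 zł = 201,400 zł
  201,400 zł × 14% = 28,196 zł

Regular tax:
  71,000 zł × 12% = 8,520 zł
  43,000 zł × 20% = 8,600 zł
  17,500 zł × 32% = 5,600 zł
  → 22,720 zł

Excess of tentative minimum tax over regular tax: 28,196 zł − 22,720 zł = 5,476 zł.

5,476 zł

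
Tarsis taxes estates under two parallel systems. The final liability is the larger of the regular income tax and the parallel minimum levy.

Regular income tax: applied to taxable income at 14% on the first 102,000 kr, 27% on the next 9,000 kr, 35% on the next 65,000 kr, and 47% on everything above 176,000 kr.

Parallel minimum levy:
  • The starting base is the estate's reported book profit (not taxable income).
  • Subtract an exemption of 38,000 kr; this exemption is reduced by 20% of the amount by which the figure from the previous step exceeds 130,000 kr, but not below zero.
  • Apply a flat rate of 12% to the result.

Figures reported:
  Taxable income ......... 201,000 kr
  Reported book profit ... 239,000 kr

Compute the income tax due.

Parallel minimum levy:
  Base (reported book profit): 239,000 kr
  Exemption: 38,000 kr − 20% × (239,000 kr − 130,000 kr) = 38,000 kr − 21,800 kr = 16,200 kr
  Base: 239,000 kr − 16,200 kr = 222,800 kr
  222,800 kr × 12% = 26,736 kr

Regular income tax:
  102,000 kr × 14% = 14,280 kr
  9,000 kr × 27% = 2,430 kr
  65,000 kr × 35% = 22,750 kr
  25,000 kr × 47% = 11,750 kr
  → 51,210 kr

51,210 kr > 26,736 kr, so the regular income tax governs.

51,210 kr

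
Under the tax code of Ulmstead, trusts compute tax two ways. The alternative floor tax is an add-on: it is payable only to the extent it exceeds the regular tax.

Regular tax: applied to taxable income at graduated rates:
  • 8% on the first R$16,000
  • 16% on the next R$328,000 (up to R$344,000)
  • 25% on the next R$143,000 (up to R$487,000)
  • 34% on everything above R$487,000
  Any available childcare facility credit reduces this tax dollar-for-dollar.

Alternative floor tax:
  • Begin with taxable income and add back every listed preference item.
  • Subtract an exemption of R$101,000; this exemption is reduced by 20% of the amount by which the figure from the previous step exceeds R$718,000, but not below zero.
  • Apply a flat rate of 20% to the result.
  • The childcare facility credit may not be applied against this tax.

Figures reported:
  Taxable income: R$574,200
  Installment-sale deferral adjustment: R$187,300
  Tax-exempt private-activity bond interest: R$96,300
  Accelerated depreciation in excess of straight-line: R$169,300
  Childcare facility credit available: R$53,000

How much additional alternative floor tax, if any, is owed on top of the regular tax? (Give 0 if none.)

Regular tax:
  R$16,000 × 8% = R$1,280
  R$328,000 × 16% = R$52,480
  R$143,000 × 25% = R$35,750
  R$87,200 × 34% = R$29,648
  → R$119,158
  Less childcare facility credit R$53,000 → R$66,158

Alternative floor tax:
  Adjusted income: R$574,200 + R$187,300 + R$96,300 + R$169,300 = R$1,027,100
  Exemption: R$101,000 − 20% × (R$1,027,100 − R$718,000) = R$101,000 − R$61,820 = R$39,180
  Base: R$1,027,100 − R$39,180 = R$987,920
  R$987,920 × 20% = R$197,584

Excess of alternative floor tax over regular tax: R$197,584 − R$66,158 = R$131,426.

R$131,426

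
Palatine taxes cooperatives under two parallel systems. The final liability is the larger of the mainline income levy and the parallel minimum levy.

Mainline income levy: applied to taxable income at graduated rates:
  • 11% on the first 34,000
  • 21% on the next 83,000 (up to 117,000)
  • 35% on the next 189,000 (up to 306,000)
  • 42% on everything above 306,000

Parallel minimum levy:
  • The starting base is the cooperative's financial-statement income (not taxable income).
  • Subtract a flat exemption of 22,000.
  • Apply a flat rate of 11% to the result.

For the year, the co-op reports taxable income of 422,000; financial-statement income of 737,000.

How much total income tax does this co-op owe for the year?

136,040

Parallel minimum levy:
  Base (financial-statement income): 737,000
  Less exemption 22,000 → base 715,000
  715,000 × 11% = 78,650

Mainline income levy:
  34,000 × 11% = 3,740
  83,000 × 21% = 17,430
  189,000 × 35% = 66,150
  116,000 × 42% = 48,720
  → 136,040

136,040 > 78,650, so the mainline income levy governs.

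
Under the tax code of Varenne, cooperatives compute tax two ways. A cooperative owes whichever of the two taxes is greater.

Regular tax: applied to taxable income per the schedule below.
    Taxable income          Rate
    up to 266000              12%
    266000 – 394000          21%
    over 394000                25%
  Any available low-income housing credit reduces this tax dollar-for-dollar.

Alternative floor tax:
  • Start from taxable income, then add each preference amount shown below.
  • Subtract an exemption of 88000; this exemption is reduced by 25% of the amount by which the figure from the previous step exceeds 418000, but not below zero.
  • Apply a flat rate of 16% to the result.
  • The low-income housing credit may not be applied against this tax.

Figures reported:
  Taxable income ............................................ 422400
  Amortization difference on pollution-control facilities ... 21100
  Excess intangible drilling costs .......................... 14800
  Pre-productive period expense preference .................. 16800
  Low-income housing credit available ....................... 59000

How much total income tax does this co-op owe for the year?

64220

Alternative floor tax:
  Adjusted income: 422400 + 21100 + 14800 + 16800 = 475100
  Exemption: 88000 − 25% × (475100 − 418000) = 88000 − 14275 = 73725
  Base: 475100 − 73725 = 401375
  401375 × 16% = 64220

Regular tax:
  266000 × 12% = 31920
  128000 × 21% = 26880
  28400 × 25% = 7100
  → 65900
  Less low-income housing credit 59000 → 6900

64220 > 6900, so the alternative floor tax is the binding amount.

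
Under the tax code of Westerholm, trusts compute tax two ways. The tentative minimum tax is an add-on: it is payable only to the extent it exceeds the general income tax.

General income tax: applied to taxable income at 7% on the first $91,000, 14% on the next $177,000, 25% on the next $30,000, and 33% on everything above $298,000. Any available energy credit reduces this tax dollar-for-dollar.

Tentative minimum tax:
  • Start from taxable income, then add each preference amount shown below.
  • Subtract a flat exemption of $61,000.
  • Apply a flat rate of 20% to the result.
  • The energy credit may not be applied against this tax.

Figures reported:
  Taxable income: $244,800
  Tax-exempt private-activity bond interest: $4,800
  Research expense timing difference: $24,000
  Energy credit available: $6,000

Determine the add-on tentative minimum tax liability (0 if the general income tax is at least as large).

$20,618

Tentative minimum tax:
  Adjusted income: $244,800 + $4,800 + $24,000 = $273,600
  Less exemption $61,000 → base $212,600
  $212,600 × 20% = $42,520

General income tax:
  $91,000 × 7% = $6,370
  $153,800 × 14% = $21,532
  → $27,902
  Less energy credit $6,000 → $21,902

Excess of tentative minimum tax over general income tax: $42,520 − $21,902 = $20,618.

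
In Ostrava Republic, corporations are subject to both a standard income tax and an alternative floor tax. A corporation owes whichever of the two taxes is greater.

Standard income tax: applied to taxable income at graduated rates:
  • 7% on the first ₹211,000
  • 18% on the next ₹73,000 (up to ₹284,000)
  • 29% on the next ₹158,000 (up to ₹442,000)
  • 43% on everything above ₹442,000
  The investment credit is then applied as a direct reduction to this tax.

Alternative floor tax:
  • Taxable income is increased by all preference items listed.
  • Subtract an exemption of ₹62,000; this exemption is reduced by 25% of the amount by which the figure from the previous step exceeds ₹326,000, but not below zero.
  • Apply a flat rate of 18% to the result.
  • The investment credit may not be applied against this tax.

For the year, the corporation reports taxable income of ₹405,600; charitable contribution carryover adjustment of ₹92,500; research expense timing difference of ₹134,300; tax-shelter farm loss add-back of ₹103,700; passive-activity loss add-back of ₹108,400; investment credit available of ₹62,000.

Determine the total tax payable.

₹152,010

Alternative floor tax:
  Adjusted income: ₹405,600 + ₹92,500 + ₹134,300 + ₹103,700 + ₹108,400 = ₹844,500
  Exemption: 25% × (₹844,500 − ₹326,000) = ₹129,625 ≥ ₹62,000, so the exemption is fully phased out
  Base: ₹844,500 − ₹0 = ₹844,500
  ₹844,500 × 18% = ₹152,010

Standard income tax:
  ₹211,000 × 7% = ₹14,770
  ₹73,000 × 18% = ₹13,140
  ₹121,600 × 29% = ₹35,264
  → ₹63,174
  Less investment credit ₹62,000 → ₹1,174

₹152,010 > ₹1,174, so the alternative floor tax is the binding amount.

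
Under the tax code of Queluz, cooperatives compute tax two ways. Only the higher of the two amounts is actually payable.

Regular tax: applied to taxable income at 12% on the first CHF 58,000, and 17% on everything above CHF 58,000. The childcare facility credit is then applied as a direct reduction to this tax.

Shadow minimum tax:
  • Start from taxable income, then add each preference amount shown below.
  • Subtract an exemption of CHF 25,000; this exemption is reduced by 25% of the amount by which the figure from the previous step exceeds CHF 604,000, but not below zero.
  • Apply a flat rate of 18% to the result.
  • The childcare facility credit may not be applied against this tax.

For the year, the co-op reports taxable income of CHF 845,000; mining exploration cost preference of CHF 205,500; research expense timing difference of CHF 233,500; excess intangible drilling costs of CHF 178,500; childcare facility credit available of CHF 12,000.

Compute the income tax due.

CHF 263,250

Regular tax:
  CHF 58,000 × 12% = CHF 6,960
  CHF 787,000 × 17% = CHF 133,790
  → CHF 140,750
  Less childcare facility credit CHF 12,000 → CHF 128,750

Shadow minimum tax:
  Adjusted income: CHF 845,000 + CHF 205,500 + CHF 233,500 + CHF 178,500 = CHF 1,462,500
  Exemption: 25% × (CHF 1,462,500 − CHF 604,000) = CHF 214,625 ≥ CHF 25,000, so the exemption is fully phased out
  Base: CHF 1,462,500 − CHF 0 = CHF 1,462,500
  CHF 1,462,500 × 18% = CHF 263,250

CHF 263,250 > CHF 128,750, so the shadow minimum tax is the binding amount.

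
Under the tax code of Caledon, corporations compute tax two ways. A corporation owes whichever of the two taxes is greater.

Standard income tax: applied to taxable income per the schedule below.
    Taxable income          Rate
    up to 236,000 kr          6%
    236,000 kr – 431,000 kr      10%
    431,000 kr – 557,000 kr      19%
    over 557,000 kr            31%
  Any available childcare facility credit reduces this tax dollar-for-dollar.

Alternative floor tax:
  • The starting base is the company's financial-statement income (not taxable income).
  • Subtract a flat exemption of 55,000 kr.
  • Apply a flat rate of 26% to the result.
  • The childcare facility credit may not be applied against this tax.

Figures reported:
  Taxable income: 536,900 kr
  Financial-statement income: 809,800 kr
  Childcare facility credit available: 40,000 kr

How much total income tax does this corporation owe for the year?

196,248 kr

Standard income tax:
  236,000 kr × 6% = 14,160 kr
  195,000 kr × 10% = 19,500 kr
  105,900 kr × 19% = 20,121 kr
  → 53,781 kr
  Less childcare facility credit 40,000 kr → 13,781 kr

Alternative floor tax:
  Base (financial-statement income): 809,800 kr
  Less exemption 55,000 kr → base 754,800 kr
  754,800 kr × 26% = 196,248 kr

196,248 kr > 13,781 kr, so the alternative floor tax is the binding amount.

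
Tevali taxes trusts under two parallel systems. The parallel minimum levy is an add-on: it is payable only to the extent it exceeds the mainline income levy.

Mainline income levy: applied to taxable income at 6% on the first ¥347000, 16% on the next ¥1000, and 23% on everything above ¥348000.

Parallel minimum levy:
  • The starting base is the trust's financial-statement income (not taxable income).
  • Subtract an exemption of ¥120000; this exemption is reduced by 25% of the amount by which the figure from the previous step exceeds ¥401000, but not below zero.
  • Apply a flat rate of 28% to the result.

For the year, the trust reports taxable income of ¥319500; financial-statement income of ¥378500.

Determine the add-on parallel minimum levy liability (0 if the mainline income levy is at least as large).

¥53210

Mainline income levy:
  ¥319500 × 6% = ¥19170

Parallel minimum levy:
  Base (financial-statement income): ¥378500
  Exemption: ¥378500 ≤ ¥401000, so full ¥120000 applies
  Base: ¥378500 − ¥120000 = ¥258500
  ¥258500 × 28% = ¥72380

Excess of parallel minimum levy over mainline income levy: ¥72380 − ¥19170 = ¥53210.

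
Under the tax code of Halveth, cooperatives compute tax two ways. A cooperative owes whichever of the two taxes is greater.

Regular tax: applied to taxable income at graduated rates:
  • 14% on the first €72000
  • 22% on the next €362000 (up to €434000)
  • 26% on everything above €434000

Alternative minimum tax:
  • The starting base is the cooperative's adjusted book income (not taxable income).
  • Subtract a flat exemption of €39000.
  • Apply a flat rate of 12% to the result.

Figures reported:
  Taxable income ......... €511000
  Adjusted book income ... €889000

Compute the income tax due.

€109740

Regular tax:
  €72000 × 14% = €10080
  €362000 × 22% = €79640
  €77000 × 26% = €20020
  → €109740

Alternative minimum tax:
  Base (adjusted book income): €889000
  Less exemption €39000 → base €850000
  €850000 × 12% = €102000

€109740 > €102000, so the regular tax governs.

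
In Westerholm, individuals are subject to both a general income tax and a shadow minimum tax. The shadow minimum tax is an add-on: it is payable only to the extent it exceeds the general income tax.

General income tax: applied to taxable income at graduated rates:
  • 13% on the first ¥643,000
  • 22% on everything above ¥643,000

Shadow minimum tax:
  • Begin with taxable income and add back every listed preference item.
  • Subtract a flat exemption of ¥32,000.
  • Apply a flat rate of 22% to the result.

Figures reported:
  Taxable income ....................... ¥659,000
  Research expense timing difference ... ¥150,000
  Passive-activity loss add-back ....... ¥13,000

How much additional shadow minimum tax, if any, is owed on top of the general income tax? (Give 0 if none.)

General income tax:
  ¥643,000 × 13% = ¥83,590
  ¥16,000 × 22% = ¥3,520
  → ¥87,110

Shadow minimum tax:
  Adjusted income: ¥659,000 + ¥150,000 + ¥13,000 = ¥822,000
  Less exemption ¥32,000 → base ¥790,000
  ¥790,000 × 22% = ¥173,800

Excess of shadow minimum tax over general income tax: ¥173,800 − ¥87,110 = ¥86,690.

¥86,690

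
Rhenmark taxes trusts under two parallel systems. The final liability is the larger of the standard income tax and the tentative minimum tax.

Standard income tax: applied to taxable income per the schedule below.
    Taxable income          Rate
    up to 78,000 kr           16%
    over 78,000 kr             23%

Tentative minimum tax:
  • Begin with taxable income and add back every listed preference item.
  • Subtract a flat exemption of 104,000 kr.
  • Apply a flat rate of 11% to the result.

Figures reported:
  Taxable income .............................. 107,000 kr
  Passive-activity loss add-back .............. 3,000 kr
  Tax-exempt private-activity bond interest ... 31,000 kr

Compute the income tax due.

19,150 kr

Tentative minimum tax:
  Adjusted income: 107,000 kr + 3,000 kr + 31,000 kr = 141,000 kr
  Less exemption 104,000 kr → base 37,000 kr
  37,000 kr × 11% = 4,070 kr

Standard income tax:
  78,000 kr × 16% = 12,480 kr
  29,000 kr × 23% = 6,670 kr
  → 19,150 kr

19,150 kr > 4,070 kr, so the standard income tax governs.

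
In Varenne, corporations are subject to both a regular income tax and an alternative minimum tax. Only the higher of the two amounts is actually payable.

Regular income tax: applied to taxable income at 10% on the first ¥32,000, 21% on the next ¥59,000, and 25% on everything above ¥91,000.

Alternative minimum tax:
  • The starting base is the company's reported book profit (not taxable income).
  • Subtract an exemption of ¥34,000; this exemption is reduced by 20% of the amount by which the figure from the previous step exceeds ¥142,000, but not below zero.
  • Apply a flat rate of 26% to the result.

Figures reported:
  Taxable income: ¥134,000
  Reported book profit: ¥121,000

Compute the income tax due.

Regular income tax:
  ¥32,000 × 10% = ¥3,200
  ¥59,000 × 21% = ¥12,390
  ¥43,000 × 25% = ¥10,750
  → ¥26,340

Alternative minimum tax:
  Base (reported book profit): ¥121,000
  Exemption: ¥121,000 ≤ ¥142,000, so full ¥34,000 applies
  Base: ¥121,000 − ¥34,000 = ¥87,000
  ¥87,000 × 26% = ¥22,620

¥26,340 > ¥22,620, so the regular income tax governs.

¥26,340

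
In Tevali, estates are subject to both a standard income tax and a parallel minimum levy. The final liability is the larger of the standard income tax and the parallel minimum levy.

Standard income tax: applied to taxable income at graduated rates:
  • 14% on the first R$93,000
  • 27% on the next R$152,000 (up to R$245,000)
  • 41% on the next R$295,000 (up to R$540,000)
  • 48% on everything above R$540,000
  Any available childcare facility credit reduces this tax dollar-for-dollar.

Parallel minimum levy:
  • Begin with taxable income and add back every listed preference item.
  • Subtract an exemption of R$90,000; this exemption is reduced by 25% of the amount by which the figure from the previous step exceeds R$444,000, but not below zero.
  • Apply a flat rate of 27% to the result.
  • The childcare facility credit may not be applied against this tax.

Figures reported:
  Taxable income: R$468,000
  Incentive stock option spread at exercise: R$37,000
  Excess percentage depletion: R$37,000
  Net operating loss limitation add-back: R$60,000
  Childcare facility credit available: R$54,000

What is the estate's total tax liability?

Parallel minimum levy:
  Adjusted income: R$468,000 + R$37,000 + R$37,000 + R$60,000 = R$602,000
  Exemption: R$90,000 − 25% × (R$602,000 − R$444,000) = R$90,000 − R$39,500 = R$50,500
  Base: R$602,000 − R$50,500 = R$551,500
  R$551,500 × 27% = R$148,905

Standard income tax:
  R$93,000 × 14% = R$13,020
  R$152,000 × 27% = R$41,040
  R$223,000 × 41% = R$91,430
  → R$145,490
  Less childcare facility credit R$54,000 → R$91,490

R$148,905 > R$91,490, so the parallel minimum levy is the binding amount.

R$148,905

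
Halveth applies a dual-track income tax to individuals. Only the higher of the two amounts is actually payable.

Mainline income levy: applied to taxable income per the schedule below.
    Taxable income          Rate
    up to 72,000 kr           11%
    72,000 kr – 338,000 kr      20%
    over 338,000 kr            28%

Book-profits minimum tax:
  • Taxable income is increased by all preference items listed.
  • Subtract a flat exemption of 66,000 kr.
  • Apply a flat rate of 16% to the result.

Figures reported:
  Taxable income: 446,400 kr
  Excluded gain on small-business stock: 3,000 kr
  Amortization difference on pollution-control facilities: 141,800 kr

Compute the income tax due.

Mainline income levy:
  72,000 kr × 11% = 7,920 kr
  266,000 kr × 20% = 53,200 kr
  108,400 kr × 28% = 30,352 kr
  → 91,472 kr

Book-profits minimum tax:
  Adjusted income: 446,400 kr + 3,000 kr + 141,800 kr = 591,200 kr
  Less exemption 66,000 kr → base 525,200 kr
  525,200 kr × 16% = 84,032 kr

91,472 kr > 84,032 kr, so the mainline income levy governs.

91,472 kr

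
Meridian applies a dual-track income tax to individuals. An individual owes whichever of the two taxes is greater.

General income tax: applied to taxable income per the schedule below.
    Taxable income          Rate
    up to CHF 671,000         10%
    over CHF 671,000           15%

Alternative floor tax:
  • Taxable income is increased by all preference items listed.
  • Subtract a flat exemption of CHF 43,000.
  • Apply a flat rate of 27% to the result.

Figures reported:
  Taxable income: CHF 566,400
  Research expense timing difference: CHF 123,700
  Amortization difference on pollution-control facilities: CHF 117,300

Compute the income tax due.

General income tax:
  CHF 566,400 × 10% = CHF 56,640

Alternative floor tax:
  Adjusted income: CHF 566,400 + CHF 123,700 + CHF 117,300 = CHF 807,400
  Less exemption CHF 43,000 → base CHF 764,400
  CHF 764,400 × 27% = CHF 206,388

CHF 206,388 > CHF 56,640, so the alternative floor tax is the binding amount.

CHF 206,388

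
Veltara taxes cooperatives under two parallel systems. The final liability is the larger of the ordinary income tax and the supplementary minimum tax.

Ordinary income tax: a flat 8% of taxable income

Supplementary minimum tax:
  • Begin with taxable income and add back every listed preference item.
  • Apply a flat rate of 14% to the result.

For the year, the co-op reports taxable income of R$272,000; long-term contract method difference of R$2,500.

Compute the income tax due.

Supplementary minimum tax:
  Adjusted income: R$272,000 + R$2,500 = R$274,500
  R$274,500 × 14% = R$38,430

Ordinary income tax:
  R$272,000 × 8% = R$21,760

R$38,430 > R$21,760, so the supplementary minimum tax is the binding amount.

R$38,430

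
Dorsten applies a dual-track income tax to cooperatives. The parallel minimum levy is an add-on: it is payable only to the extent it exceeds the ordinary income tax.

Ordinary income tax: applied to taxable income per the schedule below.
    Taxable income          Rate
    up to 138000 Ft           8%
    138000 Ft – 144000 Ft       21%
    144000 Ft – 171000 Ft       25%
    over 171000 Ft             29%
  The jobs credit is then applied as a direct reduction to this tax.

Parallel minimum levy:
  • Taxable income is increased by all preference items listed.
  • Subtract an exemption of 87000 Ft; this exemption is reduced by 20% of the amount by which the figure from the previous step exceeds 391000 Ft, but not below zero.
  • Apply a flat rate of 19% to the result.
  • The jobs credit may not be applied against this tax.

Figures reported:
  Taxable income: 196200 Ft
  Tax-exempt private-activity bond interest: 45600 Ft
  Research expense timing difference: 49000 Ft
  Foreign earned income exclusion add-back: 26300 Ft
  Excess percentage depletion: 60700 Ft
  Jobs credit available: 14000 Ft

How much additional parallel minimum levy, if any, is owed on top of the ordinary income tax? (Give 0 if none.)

42894 Ft

Parallel minimum levy:
  Adjusted income: 196200 Ft + 45600 Ft + 49000 Ft + 26300 Ft + 60700 Ft = 377800 Ft
  Exemption: 377800 Ft ≤ 391000 Ft, so full 87000 Ft applies
  Base: 377800 Ft − 87000 Ft = 290800 Ft
  290800 Ft × 19% = 55252 Ft

Ordinary income tax:
  138000 Ft × 8% = 11040 Ft
  6000 Ft × 21% = 1260 Ft
  27000 Ft × 25% = 6750 Ft
  25200 Ft × 29% = 7308 Ft
  → 26358 Ft
  Less jobs credit 14000 Ft → 12358 Ft

Excess of parallel minimum levy over ordinary income tax: 55252 Ft − 12358 Ft = 42894 Ft.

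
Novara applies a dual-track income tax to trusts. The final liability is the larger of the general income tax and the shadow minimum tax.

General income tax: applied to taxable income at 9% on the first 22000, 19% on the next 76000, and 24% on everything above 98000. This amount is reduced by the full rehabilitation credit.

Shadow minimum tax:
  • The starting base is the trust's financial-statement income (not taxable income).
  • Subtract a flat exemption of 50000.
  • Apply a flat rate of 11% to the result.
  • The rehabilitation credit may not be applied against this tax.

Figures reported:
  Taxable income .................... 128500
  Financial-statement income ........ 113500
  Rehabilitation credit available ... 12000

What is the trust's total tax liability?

11740

Shadow minimum tax:
  Base (financial-statement income): 113500
  Less exemption 50000 → base 63500
  63500 × 11% = 6985

General income tax:
  22000 × 9% = 1980
  76000 × 19% = 14440
  30500 × 24% = 7320
  → 23740
  Less rehabilitation credit 12000 → 11740

11740 > 6985, so the general income tax governs.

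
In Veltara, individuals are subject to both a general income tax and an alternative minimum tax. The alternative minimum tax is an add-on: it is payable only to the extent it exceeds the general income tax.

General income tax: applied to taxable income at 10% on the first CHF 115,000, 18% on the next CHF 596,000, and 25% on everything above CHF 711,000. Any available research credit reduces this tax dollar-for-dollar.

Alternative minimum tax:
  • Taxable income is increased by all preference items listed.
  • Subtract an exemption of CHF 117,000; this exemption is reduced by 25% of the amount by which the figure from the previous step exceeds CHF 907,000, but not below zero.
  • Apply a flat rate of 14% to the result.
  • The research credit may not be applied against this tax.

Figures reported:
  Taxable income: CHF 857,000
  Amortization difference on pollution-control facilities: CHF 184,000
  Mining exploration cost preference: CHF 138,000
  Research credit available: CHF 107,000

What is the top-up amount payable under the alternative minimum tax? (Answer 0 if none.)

CHF 109,920

General income tax:
  CHF 115,000 × 10% = CHF 11,500
  CHF 596,000 × 18% = CHF 107,280
  CHF 146,000 × 25% = CHF 36,500
  → CHF 155,280
  Less research credit CHF 107,000 → CHF 48,280

Alternative minimum tax:
  Adjusted income: CHF 857,000 + CHF 184,000 + CHF 138,000 = CHF 1,179,000
  Exemption: CHF 117,000 − 25% × (CHF 1,179,000 − CHF 907,000) = CHF 117,000 − CHF 68,000 = CHF 49,000
  Base: CHF 1,179,000 − CHF 49,000 = CHF 1,130,000
  CHF 1,130,000 × 14% = CHF 158,200

Excess of alternative minimum tax over general income tax: CHF 158,200 − CHF 48,280 = CHF 109,920.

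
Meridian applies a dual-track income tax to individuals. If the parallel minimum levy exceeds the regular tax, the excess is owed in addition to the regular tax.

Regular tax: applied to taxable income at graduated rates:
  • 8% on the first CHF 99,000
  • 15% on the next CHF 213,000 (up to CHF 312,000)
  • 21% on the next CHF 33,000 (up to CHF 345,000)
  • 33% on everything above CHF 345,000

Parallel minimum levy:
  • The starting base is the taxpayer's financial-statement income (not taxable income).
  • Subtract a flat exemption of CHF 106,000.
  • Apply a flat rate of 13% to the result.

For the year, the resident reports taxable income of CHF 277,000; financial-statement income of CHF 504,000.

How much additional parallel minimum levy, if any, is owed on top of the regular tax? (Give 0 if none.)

CHF 17,120

Regular tax:
  CHF 99,000 × 8% = CHF 7,920
  CHF 178,000 × 15% = CHF 26,700
  → CHF 34,620

Parallel minimum levy:
  Base (financial-statement income): CHF 504,000
  Less exemption CHF 106,000 → base CHF 398,000
  CHF 398,000 × 13% = CHF 51,740

Excess of parallel minimum levy over regular tax: CHF 51,740 − CHF 34,620 = CHF 17,120.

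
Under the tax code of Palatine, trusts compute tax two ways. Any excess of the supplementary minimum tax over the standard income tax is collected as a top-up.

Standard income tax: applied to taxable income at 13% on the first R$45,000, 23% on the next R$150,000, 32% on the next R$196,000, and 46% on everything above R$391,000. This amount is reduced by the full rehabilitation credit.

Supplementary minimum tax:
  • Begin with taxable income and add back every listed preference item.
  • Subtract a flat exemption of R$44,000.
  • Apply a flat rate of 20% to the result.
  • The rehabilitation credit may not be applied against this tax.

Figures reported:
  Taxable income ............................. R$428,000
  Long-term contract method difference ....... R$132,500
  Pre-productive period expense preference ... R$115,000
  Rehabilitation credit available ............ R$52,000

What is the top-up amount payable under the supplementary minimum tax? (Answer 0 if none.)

Standard income tax:
  R$45,000 × 13% = R$5,850
  R$150,000 × 23% = R$34,500
  R$196,000 × 32% = R$62,720
  R$37,000 × 46% = R$17,020
  → R$120,090
  Less rehabilitation credit R$52,000 → R$68,090

Supplementary minimum tax:
  Adjusted income: R$428,000 + R$132,500 + R$115,000 = R$675,500
  Less exemption R$44,000 → base R$631,500
  R$631,500 × 20% = R$126,300

Excess of supplementary minimum tax over standard income tax: R$126,300 − R$68,090 = R$58,210.

R$58,210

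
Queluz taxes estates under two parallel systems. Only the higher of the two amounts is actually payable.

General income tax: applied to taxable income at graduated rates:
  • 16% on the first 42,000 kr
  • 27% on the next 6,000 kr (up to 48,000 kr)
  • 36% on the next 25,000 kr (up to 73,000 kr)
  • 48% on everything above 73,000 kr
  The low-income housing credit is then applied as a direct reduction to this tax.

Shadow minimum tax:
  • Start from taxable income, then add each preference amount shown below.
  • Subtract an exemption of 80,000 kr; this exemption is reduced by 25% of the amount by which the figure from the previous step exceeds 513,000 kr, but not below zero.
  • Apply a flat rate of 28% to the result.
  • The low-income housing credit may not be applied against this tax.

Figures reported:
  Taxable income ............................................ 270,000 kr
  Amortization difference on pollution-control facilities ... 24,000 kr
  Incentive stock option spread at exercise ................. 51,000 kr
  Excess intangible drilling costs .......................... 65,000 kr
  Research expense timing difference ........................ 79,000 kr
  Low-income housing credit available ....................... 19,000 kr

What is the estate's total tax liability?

Shadow minimum tax:
  Adjusted income: 270,000 kr + 24,000 kr + 51,000 kr + 65,000 kr + 79,000 kr = 489,000 kr
  Exemption: 489,000 kr ≤ 513,000 kr, so full 80,000 kr applies
  Base: 489,000 kr − 80,000 kr = 409,000 kr
  409,000 kr × 28% = 114,520 kr

General income tax:
  42,000 kr × 16% = 6,720 kr
  6,000 kr × 27% = 1,620 kr
  25,000 kr × 36% = 9,000 kr
  197,000 kr × 48% = 94,560 kr
  → 111,900 kr
  Less low-income housing credit 19,000 kr → 92,900 kr

114,520 kr > 92,900 kr, so the shadow minimum tax is the binding amount.

114,520 kr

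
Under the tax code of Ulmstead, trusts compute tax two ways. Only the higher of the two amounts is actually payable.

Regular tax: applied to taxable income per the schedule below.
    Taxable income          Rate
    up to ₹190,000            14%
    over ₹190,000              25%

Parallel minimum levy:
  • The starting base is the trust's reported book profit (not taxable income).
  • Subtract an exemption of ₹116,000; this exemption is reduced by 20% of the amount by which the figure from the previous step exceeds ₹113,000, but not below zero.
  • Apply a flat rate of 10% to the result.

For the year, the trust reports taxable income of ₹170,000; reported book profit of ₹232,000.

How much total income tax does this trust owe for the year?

Regular tax:
  ₹170,000 × 14% = ₹23,800

Parallel minimum levy:
  Base (reported book profit): ₹232,000
  Exemption: ₹116,000 − 20% × (₹232,000 − ₹113,000) = ₹116,000 − ₹23,800 = ₹92,200
  Base: ₹232,000 − ₹92,200 = ₹139,800
  ₹139,800 × 10% = ₹13,980

₹23,800 > ₹13,980, so the regular tax governs.

₹23,800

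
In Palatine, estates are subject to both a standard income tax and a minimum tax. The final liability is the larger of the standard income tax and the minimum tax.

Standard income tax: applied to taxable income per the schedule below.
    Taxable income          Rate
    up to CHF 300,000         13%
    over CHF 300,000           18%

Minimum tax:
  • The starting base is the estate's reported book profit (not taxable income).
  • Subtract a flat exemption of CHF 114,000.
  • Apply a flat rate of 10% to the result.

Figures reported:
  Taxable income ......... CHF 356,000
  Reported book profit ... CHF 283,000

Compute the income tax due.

Standard income tax:
  CHF 300,000 × 13% = CHF 39,000
  CHF 56,000 × 18% = CHF 10,080
  → CHF 49,080

Minimum tax:
  Base (reported book profit): CHF 283,000
  Less exemption CHF 114,000 → base CHF 169,000
  CHF 169,000 × 10% = CHF 16,900

CHF 49,080 > CHF 16,900, so the standard income tax governs.

CHF 49,080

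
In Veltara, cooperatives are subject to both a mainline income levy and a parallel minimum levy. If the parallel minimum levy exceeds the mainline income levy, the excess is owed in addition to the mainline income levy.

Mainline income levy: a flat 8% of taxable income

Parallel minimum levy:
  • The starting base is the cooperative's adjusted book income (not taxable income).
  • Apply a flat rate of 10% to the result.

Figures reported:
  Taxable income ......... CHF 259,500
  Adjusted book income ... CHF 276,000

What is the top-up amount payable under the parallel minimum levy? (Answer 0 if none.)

Mainline income levy:
  CHF 259,500 × 8% = CHF 20,760

Parallel minimum levy:
  Base (adjusted book income): CHF 276,000
  CHF 276,000 × 10% = CHF 27,600

Excess of parallel minimum levy over mainline income levy: CHF 27,600 − CHF 20,760 = CHF 6,840.

CHF 6,840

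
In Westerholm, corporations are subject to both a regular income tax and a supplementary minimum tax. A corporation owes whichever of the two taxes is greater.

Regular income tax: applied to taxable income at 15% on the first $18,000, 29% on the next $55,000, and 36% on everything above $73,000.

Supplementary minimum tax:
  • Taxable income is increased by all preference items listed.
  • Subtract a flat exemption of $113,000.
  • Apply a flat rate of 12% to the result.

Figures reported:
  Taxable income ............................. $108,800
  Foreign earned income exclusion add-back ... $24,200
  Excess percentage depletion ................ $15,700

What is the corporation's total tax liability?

Supplementary minimum tax:
  Adjusted income: $108,800 + $24,200 + $15,700 = $148,700
  Less exemption $113,000 → base $35,700
  $35,700 × 12% = $4,284

Regular income tax:
  $18,000 × 15% = $2,700
  $55,000 × 29% = $15,950
  $35,800 × 36% = $12,888
  → $31,538

$31,538 > $4,284, so the regular income tax governs.

$31,538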